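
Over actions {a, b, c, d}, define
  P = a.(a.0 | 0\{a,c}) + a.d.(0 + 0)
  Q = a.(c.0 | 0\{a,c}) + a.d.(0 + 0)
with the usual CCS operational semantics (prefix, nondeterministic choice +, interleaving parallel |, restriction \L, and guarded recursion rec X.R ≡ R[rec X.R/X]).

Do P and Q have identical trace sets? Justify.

Reachable graph of P (5 states):
  p0 = a.(a.0 | 0\{a,c}) + a.d.(0 + 0) ⊢ --a--▸ p1, --a--▸ p2
  p1 = a.0 | 0\{a,c} ⊢ --a--▸ p3
  p2 = d.(0 + 0) ⊢ --d--▸ p4
  p3 = 0 | 0\{a,c} ⊢ (no moves)
  p4 = 0 + 0 ⊢ (no moves)
Reachable graph of Q (5 states):
  q0 = a.(c.0 | 0\{a,c}) + a.d.(0 + 0) ⊢ --a--▸ q1, --a--▸ q2
  q1 = c.0 | 0\{a,c} ⊢ --c--▸ q3
  q2 = d.(0 + 0) ⊢ --d--▸ q4
  q3 = 0 | 0\{a,c} ⊢ (no moves)
  q4 = 0 + 0 ⊢ (no moves)
Trace ⟨aa⟩ through P, begin at {p0}:
  after a @ step 1: {p1, p2}
  after a @ step 2: {p3}
  — P admits the full trace.
Trace ⟨aa⟩ through Q, begin at {q0}:
  after a @ step 1: {q1, q2}
  after a @ step 2: ∅  — Q cannot continue

trace-distinct — witness ⟨aa⟩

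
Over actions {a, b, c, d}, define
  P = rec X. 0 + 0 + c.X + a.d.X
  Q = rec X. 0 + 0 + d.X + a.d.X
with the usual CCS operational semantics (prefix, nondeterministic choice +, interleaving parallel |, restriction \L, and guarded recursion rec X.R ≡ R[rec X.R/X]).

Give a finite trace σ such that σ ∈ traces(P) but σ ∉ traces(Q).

c

P's transition system — 2 states:
  m0 = rec X. 0 + 0 + c.X + a.d.X → ··a··> m1, ··c··> m0
  m1 = d.(rec X. 0 + 0 + c.X + a.d.X) → ··d··> m0
Q's transition system — 2 states:
  n0 = rec X. 0 + 0 + d.X + a.d.X → ··a··> n1, ··d··> n0
  n1 = d.(rec X. 0 + 0 + d.X + a.d.X) → ··d··> n0
Executing c from P (initial set {m0}):
  [1] c ⇒ {m0}
  — P admits the full trace.
Executing c from Q (initial set {n0}):
  [1] c ⇒ ∅  — Q cannot continue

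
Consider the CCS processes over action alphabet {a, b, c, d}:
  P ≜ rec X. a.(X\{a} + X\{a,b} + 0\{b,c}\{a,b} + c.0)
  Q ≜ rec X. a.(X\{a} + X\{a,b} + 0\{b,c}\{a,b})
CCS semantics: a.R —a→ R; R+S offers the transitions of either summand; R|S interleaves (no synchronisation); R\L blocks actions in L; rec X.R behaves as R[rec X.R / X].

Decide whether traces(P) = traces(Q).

P's transition system — 3 states:
  s0 = rec X. a.(X\{a} + X\{a,b} + 0\{b,c}\{a,b} + c.0) → =a=> s1
  s1 = (rec X. a.(X\{a} + X\{a,b} + 0\{b,c}\{a,b} + c.0))\{a} + (rec X. a.(X\{a} + X\{a,b} + 0\{b,c}\{a,b} + c.0))\{a,b} + 0\{b,c}\{a,b} + c.0 → =c=> s2
  s2 = 0 → (no moves)
Q's transition system — 2 states:
  t0 = rec X. a.(X\{a} + X\{a,b} + 0\{b,c}\{a,b}) → =a=> t1
  t1 = (rec X. a.(X\{a} + X\{a,b} + 0\{b,c}\{a,b}))\{a} + (rec X. a.(X\{a} + X\{a,b} + 0\{b,c}\{a,b}))\{a,b} + 0\{b,c}\{a,b} → (no moves)
Trace ⟨ac⟩ through P, begin at {s0}:
  after a @ step 1: {s1}
  after c @ step 2: {s2}
  P completes σ.
Trace ⟨ac⟩ through Q, begin at {t0}:
  after a @ step 1: {t1}
  after c @ step 2: ∅  — Q cannot continue

traces(P) ≠ traces(Q) — witness ⟨ac⟩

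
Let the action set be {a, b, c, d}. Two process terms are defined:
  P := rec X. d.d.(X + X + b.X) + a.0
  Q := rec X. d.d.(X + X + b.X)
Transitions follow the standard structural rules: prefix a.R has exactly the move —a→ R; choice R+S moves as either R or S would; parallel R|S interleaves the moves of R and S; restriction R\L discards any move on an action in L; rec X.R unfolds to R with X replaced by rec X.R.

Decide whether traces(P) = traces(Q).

NO — witness ⟨a⟩

P's transition system — 4 states:
  p0 = rec X. d.d.(X + X + b.X) + a.0 has moves —a→ p1, —d→ p2
  p1 = 0 has moves ∅
  p2 = d.((rec X. d.d.(X + X + b.X) + a.0) + (rec X. d.d.(X + X + b.X) + a.0) + b.(rec X. d.d.(X + X + b.X) + a.0)) has moves —d→ p3
  p3 = (rec X. d.d.(X + X + b.X) + a.0) + (rec X. d.d.(X + X + b.X) + a.0) + b.(rec X. d.d.(X + X + b.X) + a.0) has moves —a→ p1, —b→ p0, —d→ p2
Q's transition system — 3 states:
  q0 = rec X. d.d.(X + X + b.X) has moves —d→ q1
  q1 = d.((rec X. d.d.(X + X + b.X)) + (rec X. d.d.(X + X + b.X)) + b.(rec X. d.d.(X + X + b.X))) has moves —d→ q2
  q2 = (rec X. d.d.(X + X + b.X)) + (rec X. d.d.(X + X + b.X)) + b.(rec X. d.d.(X + X + b.X)) has moves —b→ q0, —d→ q1
Executing a from P (initial set {p0}):
  after a @ step 1: {p1}
  ✓ P
Executing a from Q (initial set {q0}):
  after a @ step 1: ∅ (Q stuck)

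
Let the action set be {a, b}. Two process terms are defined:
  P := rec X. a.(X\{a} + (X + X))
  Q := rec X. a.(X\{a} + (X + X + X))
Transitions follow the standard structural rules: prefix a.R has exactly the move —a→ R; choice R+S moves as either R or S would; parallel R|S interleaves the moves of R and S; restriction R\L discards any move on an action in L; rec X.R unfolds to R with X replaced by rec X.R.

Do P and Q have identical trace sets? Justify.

traces(P) = traces(Q)

LTS(P): 2 reachable states
  m0 = rec X. a.(X\{a} + (X + X)) ⊢ ··a··> m1
  m1 = (rec X. a.(X\{a} + (X + X)))\{a} + ((rec X. a.(X\{a} + (X + X))) + (rec X. a.(X\{a} + (X + X)))) ⊢ ··a··> m1
LTS(Q): 2 reachable states
  n0 = rec X. a.(X\{a} + (X + X + X)) ⊢ ··a··> n1
  n1 = (rec X. a.(X\{a} + (X + X + X)))\{a} + ((rec X. a.(X\{a} + (X + X + X))) + (rec X. a.(X\{a} + (X + X + X))) + (rec X. a.(X\{a} + (X + X + X)))) ⊢ ··a··> n1
Bisimilarity quotient blocks:
  B0 = {m0, m1, n0, n1}
m0 ∈ B0, n0 ∈ B0 → same block
Bisimilar ⇒ trace-equivalent.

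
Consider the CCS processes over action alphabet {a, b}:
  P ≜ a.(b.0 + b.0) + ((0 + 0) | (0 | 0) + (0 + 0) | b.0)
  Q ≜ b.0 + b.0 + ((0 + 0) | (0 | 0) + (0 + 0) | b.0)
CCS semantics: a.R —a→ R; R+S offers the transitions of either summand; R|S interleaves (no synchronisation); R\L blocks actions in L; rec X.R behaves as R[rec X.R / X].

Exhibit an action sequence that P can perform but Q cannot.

Reachable graph of P (4 states):
  u0 = a.(b.0 + b.0) + ((0 + 0) | (0 | 0) + (0 + 0) | b.0) | =a=> u1, =b=> u2
  u1 = b.0 + b.0 | =b=> u3
  u2 = (0 + 0) | 0 | stopped
  u3 = 0 | stopped
Reachable graph of Q (3 states):
  v0 = b.0 + b.0 + ((0 + 0) | (0 | 0) + (0 + 0) | b.0) | =b=> v1, =b=> v2
  v1 = (0 + 0) | 0 | stopped
  v2 = 0 | stopped
Executing a from P (initial set {u0}):
  step 1 (a): {u1}
  ✓ P
Executing a from Q (initial set {v0}):
  step 1 (a): ∅  — Q cannot continue

a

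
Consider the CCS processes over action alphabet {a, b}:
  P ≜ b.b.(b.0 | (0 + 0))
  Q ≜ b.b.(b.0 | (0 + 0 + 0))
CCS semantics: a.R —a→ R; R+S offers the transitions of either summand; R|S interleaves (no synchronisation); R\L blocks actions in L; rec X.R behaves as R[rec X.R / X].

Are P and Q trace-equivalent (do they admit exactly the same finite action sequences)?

LTS(P): 4 reachable states
  p0 = b.b.(b.0 | (0 + 0)) has moves -b-> p1
  p1 = b.(b.0 | (0 + 0)) has moves -b-> p2
  p2 = b.0 | (0 + 0) has moves -b-> p3
  p3 = 0 | (0 + 0) has moves ∅
LTS(Q): 4 reachable states
  q0 = b.b.(b.0 | (0 + 0 + 0)) has moves -b-> q1
  q1 = b.(b.0 | (0 + 0 + 0)) has moves -b-> q2
  q2 = b.0 | (0 + 0 + 0) has moves -b-> q3
  q3 = 0 | (0 + 0 + 0) has moves ∅
Bisimilarity quotient blocks:
  B0 = {p0, q0}
  B1 = {p1, q1}
  B2 = {p2, q2}
  B3 = {p3, q3}
p0 ∈ B0, q0 ∈ B0 → same block
Bisimilar ⇒ trace-equivalent.

traces(P) = traces(Q)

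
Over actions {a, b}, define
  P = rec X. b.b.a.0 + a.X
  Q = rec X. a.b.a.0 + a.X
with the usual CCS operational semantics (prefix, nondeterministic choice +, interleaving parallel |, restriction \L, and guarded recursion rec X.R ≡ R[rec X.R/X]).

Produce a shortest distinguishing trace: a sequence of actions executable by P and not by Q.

b

LTS(P): 4 reachable states
  m0 = rec X. b.b.a.0 + a.X → -a-> m0, -b-> m1
  m1 = b.a.0 → -b-> m2
  m2 = a.0 → -a-> m3
  m3 = 0 → stopped
LTS(Q): 4 reachable states
  n0 = rec X. a.b.a.0 + a.X → -a-> n0, -a-> n1
  n1 = b.a.0 → -b-> n2
  n2 = a.0 → -a-> n3
  n3 = 0 → stopped
Run σ = ⟨b⟩ on P: start {m0}
  after b @ step 1: {m1}
  P completes σ.
Run σ = ⟨b⟩ on Q: start {n0}
  after b @ step 1: ∅  — Q cannot continue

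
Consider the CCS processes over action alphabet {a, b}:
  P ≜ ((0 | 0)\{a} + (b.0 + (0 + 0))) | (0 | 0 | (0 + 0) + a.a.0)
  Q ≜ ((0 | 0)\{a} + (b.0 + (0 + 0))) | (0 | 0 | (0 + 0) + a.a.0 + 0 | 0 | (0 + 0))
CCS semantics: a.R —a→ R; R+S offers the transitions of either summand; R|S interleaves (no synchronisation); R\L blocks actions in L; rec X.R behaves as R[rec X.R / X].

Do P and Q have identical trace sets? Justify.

YES

Reachable graph of P (6 states):
  u0 = ((0 | 0)\{a} + (b.0 + (0 + 0))) | (0 | 0 | (0 + 0) + a.a.0) ⊢ --a--▸ u1, --b--▸ u2
  u1 = ((0 | 0)\{a} + (b.0 + (0 + 0))) | a.0 ⊢ --a--▸ u3, --b--▸ u4
  u2 = 0 | (0 | 0 | (0 + 0) + a.a.0) ⊢ --a--▸ u4
  u3 = ((0 | 0)\{a} + (b.0 + (0 + 0))) | 0 ⊢ --b--▸ u5
  u4 = 0 | a.0 ⊢ --a--▸ u5
  u5 = 0 | 0 ⊢ ∅
Reachable graph of Q (6 states):
  v0 = ((0 | 0)\{a} + (b.0 + (0 + 0))) | (0 | 0 | (0 + 0) + a.a.0 + 0 | 0 | (0 + 0)) ⊢ --a--▸ v1, --b--▸ v2
  v1 = ((0 | 0)\{a} + (b.0 + (0 + 0))) | a.0 ⊢ --a--▸ v3, --b--▸ v4
  v2 = 0 | (0 | 0 | (0 + 0) + a.a.0 + 0 | 0 | (0 + 0)) ⊢ --a--▸ v4
  v3 = ((0 | 0)\{a} + (b.0 + (0 + 0))) | 0 ⊢ --b--▸ v5
  v4 = 0 | a.0 ⊢ --a--▸ v5
  v5 = 0 | 0 ⊢ ∅
Coarsest stable partition (strong bisimilarity classes):
  B0 = {u0, v0}
  B1 = {u2, v2}
  B2 = {u4, v4}
  B3 = {u5, v5}
  B4 = {u1, v1}
  B5 = {u3, v3}
u0 ∈ B0, v0 ∈ B0 → same block
Bisimilar ⇒ trace-equivalent.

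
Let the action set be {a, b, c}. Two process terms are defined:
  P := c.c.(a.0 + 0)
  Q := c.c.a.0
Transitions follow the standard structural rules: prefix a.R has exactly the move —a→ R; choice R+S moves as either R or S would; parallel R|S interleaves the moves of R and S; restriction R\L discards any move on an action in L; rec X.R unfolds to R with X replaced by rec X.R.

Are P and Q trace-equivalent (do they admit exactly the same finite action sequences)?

Reachable graph of P (4 states):
  s0 = c.c.(a.0 + 0) → ··c··> s1
  s1 = c.(a.0 + 0) → ··c··> s2
  s2 = a.0 + 0 → ··a··> s3
  s3 = 0 → (no moves)
Reachable graph of Q (4 states):
  t0 = c.c.a.0 → ··c··> t1
  t1 = c.a.0 → ··c··> t2
  t2 = a.0 → ··a··> t3
  t3 = 0 → (no moves)
Partition-refinement fixed point:
  B0 = {s0, t0}
  B1 = {s1, t1}
  B2 = {s2, t2}
  B3 = {s3, t3}
s0 ∈ B0, t0 ∈ B0 → same block
Bisimilar ⇒ trace-equivalent.

YES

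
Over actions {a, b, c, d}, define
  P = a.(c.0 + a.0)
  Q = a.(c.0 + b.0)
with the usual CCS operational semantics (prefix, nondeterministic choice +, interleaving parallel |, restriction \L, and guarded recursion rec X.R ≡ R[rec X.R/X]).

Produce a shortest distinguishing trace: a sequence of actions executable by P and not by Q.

P's transition system — 3 states:
  s0 = a.(c.0 + a.0) :: --a--▸ s1
  s1 = c.0 + a.0 :: --a--▸ s2, --c--▸ s2
  s2 = 0 :: stopped
Q's transition system — 3 states:
  t0 = a.(c.0 + b.0) :: --a--▸ t1
  t1 = c.0 + b.0 :: --b--▸ t2, --c--▸ t2
  t2 = 0 :: stopped
Run σ = ⟨aa⟩ on P: start {s0}
  after a @ step 1: {s1}
  after a @ step 2: {s2}
  ✓ P
Run σ = ⟨aa⟩ on Q: start {t0}
  after a @ step 1: {t1}
  after a @ step 2: no successor for Q

aa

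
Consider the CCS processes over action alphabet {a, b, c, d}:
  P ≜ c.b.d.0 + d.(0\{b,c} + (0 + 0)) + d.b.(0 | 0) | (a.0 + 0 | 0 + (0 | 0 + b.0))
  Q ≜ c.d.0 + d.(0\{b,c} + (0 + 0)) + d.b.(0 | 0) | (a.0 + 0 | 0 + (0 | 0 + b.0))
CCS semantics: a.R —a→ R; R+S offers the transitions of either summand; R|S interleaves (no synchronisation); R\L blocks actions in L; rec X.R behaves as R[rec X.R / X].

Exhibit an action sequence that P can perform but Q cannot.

Reachable graph of P (10 states):
  s0 = c.b.d.0 + d.(0\{b,c} + (0 + 0)) + d.b.(0 | 0) | (a.0 + 0 | 0 + (0 | 0 + b.0)) has moves -a-> s1, -b-> s1, -c-> s2, -d-> s3, -d-> s4
  s1 = d.b.(0 | 0) | 0 has moves -d-> s5
  s2 = b.d.0 has moves -b-> s6
  s3 = 0\{b,c} + (0 + 0) has moves stopped
  s4 = b.(0 | 0) | (a.0 + 0 | 0 + (0 | 0 + b.0)) has moves -a-> s5, -b-> s5, -b-> s7
  s5 = b.(0 | 0) | 0 has moves -b-> s8
  s6 = d.0 has moves -d-> s9
  s7 = 0 | 0 | (a.0 + 0 | 0 + (0 | 0 + b.0)) has moves -a-> s8, -b-> s8
  s8 = 0 | 0 | 0 has moves stopped
  s9 = 0 has moves stopped
Reachable graph of Q (9 states):
  t0 = c.d.0 + d.(0\{b,c} + (0 + 0)) + d.b.(0 | 0) | (a.0 + 0 | 0 + (0 | 0 + b.0)) has moves -a-> t1, -b-> t1, -c-> t2, -d-> t3, -d-> t4
  t1 = d.b.(0 | 0) | 0 has moves -d-> t5
  t2 = d.0 has moves -d-> t6
  t3 = 0\{b,c} + (0 + 0) has moves stopped
  t4 = b.(0 | 0) | (a.0 + 0 | 0 + (0 | 0 + b.0)) has moves -a-> t5, -b-> t5, -b-> t7
  t5 = b.(0 | 0) | 0 has moves -b-> t8
  t6 = 0 has moves stopped
  t7 = 0 | 0 | (a.0 + 0 | 0 + (0 | 0 + b.0)) has moves -a-> t8, -b-> t8
  t8 = 0 | 0 | 0 has moves stopped
Run σ = ⟨cb⟩ on P: start {s0}
  step 1 (c): {s2}
  step 2 (b): {s6}
  — P admits the full trace.
Run σ = ⟨cb⟩ on Q: start {t0}
  step 1 (c): {t2}
  step 2 (b): no successor for Q

cb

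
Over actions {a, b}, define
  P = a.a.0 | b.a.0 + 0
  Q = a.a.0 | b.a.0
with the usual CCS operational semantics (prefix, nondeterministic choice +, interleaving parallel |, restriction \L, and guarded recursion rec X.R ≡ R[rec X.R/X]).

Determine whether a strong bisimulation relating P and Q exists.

Reachable graph of P (9 states):
  p0 = a.a.0 | b.a.0 + 0 ⊢ —a→ p1, —b→ p2
  p1 = a.0 | b.a.0 ⊢ —a→ p3, —b→ p4
  p2 = a.a.0 | a.0 ⊢ —a→ p4, —a→ p5
  p3 = 0 | b.a.0 ⊢ —b→ p6
  p4 = a.0 | a.0 ⊢ —a→ p6, —a→ p7
  p5 = a.a.0 | 0 ⊢ —a→ p7
  p6 = 0 | a.0 ⊢ —a→ p8
  p7 = a.0 | 0 ⊢ —a→ p8
  p8 = 0 | 0 ⊢ ·
Reachable graph of Q (9 states):
  q0 = a.a.0 | b.a.0 ⊢ —a→ q1, —b→ q2
  q1 = a.0 | b.a.0 ⊢ —a→ q3, —b→ q4
  q2 = a.a.0 | a.0 ⊢ —a→ q4, —a→ q5
  q3 = 0 | b.a.0 ⊢ —b→ q6
  q4 = a.0 | a.0 ⊢ —a→ q6, —a→ q7
  q5 = a.a.0 | 0 ⊢ —a→ q7
  q6 = 0 | a.0 ⊢ —a→ q8
  q7 = a.0 | 0 ⊢ —a→ q8
  q8 = 0 | 0 ⊢ ·
Partition-refinement fixed point:
  B0 = {p0, q0}
  B1 = {p2, q2}
  B2 = {p4, p5, q4, q5}
  B3 = {p6, p7, q6, q7}
  B4 = {p8, q8}
  B5 = {p1, q1}
  B6 = {p3, q3}
p0 ∈ B0, q0 ∈ B0 → same block

P ~ Q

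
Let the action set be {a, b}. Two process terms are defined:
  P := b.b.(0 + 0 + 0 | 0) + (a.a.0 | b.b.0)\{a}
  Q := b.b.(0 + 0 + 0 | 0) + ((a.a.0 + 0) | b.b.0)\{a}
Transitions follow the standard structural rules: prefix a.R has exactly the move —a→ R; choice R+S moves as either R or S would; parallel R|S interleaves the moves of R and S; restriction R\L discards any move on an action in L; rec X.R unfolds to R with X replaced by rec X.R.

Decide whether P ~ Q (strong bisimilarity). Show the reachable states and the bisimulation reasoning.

bisimilar

P's transition system — 5 states:
  m0 = b.b.(0 + 0 + 0 | 0) + (a.a.0 | b.b.0)\{a} ⊢ --b--▸ m1, --b--▸ m2
  m1 = (a.a.0 | b.0)\{a} ⊢ --b--▸ m3
  m2 = b.(0 + 0 + 0 | 0) ⊢ --b--▸ m4
  m3 = (a.a.0 | 0)\{a} ⊢ deadlocked
  m4 = 0 + 0 + 0 | 0 ⊢ deadlocked
Q's transition system — 5 states:
  n0 = b.b.(0 + 0 + 0 | 0) + ((a.a.0 + 0) | b.b.0)\{a} ⊢ --b--▸ n1, --b--▸ n2
  n1 = ((a.a.0 + 0) | b.0)\{a} ⊢ --b--▸ n3
  n2 = b.(0 + 0 + 0 | 0) ⊢ --b--▸ n4
  n3 = ((a.a.0 + 0) | 0)\{a} ⊢ deadlocked
  n4 = 0 + 0 + 0 | 0 ⊢ deadlocked
Coarsest stable partition (strong bisimilarity classes):
  B0 = {m0, n0}
  B1 = {m1, m2, n1, n2}
  B2 = {m3, m4, n3, n4}
m0 ∈ B0, n0 ∈ B0 → same block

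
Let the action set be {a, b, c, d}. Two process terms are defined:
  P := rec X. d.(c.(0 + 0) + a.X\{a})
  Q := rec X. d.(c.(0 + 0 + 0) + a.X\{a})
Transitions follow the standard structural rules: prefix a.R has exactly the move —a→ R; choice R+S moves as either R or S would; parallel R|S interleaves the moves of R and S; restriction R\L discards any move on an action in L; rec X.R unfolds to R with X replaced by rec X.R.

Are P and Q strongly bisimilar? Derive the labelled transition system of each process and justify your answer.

YES

P's transition system — 6 states:
  u0 = rec X. d.(c.(0 + 0) + a.X\{a}) has moves --d--▸ u1
  u1 = c.(0 + 0) + a.(rec X. d.(c.(0 + 0) + a.X\{a}))\{a} has moves --a--▸ u2, --c--▸ u3
  u2 = (rec X. d.(c.(0 + 0) + a.X\{a}))\{a} has moves --d--▸ u4
  u3 = 0 + 0 has moves ∅
  u4 = (c.(0 + 0) + a.(rec X. d.(c.(0 + 0) + a.X\{a}))\{a})\{a} has moves --c--▸ u5
  u5 = (0 + 0)\{a} has moves ∅
Q's transition system — 6 states:
  v0 = rec X. d.(c.(0 + 0 + 0) + a.X\{a}) has moves --d--▸ v1
  v1 = c.(0 + 0 + 0) + a.(rec X. d.(c.(0 + 0 + 0) + a.X\{a}))\{a} has moves --a--▸ v2, --c--▸ v3
  v2 = (rec X. d.(c.(0 + 0 + 0) + a.X\{a}))\{a} has moves --d--▸ v4
  v3 = 0 + 0 + 0 has moves ∅
  v4 = (c.(0 + 0 + 0) + a.(rec X. d.(c.(0 + 0 + 0) + a.X\{a}))\{a})\{a} has moves --c--▸ v5
  v5 = (0 + 0 + 0)\{a} has moves ∅
Partition-refinement fixed point:
  B0 = {u0, v0}
  B1 = {u1, v1}
  B2 = {u2, v2}
  B3 = {u4, v4}
  B4 = {u3, u5, v3, v5}
u0 ∈ B0, v0 ∈ B0 → same block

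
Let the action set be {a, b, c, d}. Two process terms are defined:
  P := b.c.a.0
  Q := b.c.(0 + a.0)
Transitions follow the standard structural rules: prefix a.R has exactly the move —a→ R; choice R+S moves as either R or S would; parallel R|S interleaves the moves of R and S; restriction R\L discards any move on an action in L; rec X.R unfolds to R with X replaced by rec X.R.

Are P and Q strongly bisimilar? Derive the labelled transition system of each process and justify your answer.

P's transition system — 4 states:
  m0 = b.c.a.0 :: —b→ m1
  m1 = c.a.0 :: —c→ m2
  m2 = a.0 :: —a→ m3
  m3 = 0 :: deadlocked
Q's transition system — 4 states:
  n0 = b.c.(0 + a.0) :: —b→ n1
  n1 = c.(0 + a.0) :: —c→ n2
  n2 = 0 + a.0 :: —a→ n3
  n3 = 0 :: deadlocked
Partition-refinement fixed point:
  B0 = {m0, n0}
  B1 = {m1, n1}
  B2 = {m2, n2}
  B3 = {m3, n3}
m0 ∈ B0, n0 ∈ B0 → same block

bisimilar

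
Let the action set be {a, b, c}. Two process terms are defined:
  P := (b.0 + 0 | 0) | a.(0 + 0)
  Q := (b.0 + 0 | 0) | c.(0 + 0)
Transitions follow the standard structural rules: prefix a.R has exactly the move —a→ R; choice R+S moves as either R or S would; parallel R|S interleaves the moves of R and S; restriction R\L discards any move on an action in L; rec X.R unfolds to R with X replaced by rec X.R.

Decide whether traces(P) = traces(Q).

LTS(P): 4 reachable states
  p0 = (b.0 + 0 | 0) | a.(0 + 0) ⊢ --a--▸ p1, --b--▸ p2
  p1 = (b.0 + 0 | 0) | (0 + 0) ⊢ --b--▸ p3
  p2 = 0 | a.(0 + 0) ⊢ --a--▸ p3
  p3 = 0 | (0 + 0) ⊢ ·
LTS(Q): 4 reachable states
  q0 = (b.0 + 0 | 0) | c.(0 + 0) ⊢ --b--▸ q1, --c--▸ q2
  q1 = 0 | c.(0 + 0) ⊢ --c--▸ q3
  q2 = (b.0 + 0 | 0) | (0 + 0) ⊢ --b--▸ q3
  q3 = 0 | (0 + 0) ⊢ ·
Run σ = ⟨a⟩ on P: start {p0}
  [1] a ⇒ {p1}
  P completes σ.
Run σ = ⟨a⟩ on Q: start {q0}
  [1] a ⇒ no successor for Q

NO — witness ⟨a⟩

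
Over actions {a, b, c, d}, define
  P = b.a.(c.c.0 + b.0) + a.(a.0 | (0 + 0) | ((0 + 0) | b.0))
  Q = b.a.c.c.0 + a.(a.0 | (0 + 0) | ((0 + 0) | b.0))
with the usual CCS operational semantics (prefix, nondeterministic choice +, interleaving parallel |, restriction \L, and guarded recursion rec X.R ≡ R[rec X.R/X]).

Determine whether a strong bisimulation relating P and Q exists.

NO

Reachable graph of P (9 states):
  m0 = b.a.(c.c.0 + b.0) + a.(a.0 | (0 + 0) | ((0 + 0) | b.0)) has moves -a-> m1, -b-> m2
  m1 = a.0 | (0 + 0) | ((0 + 0) | b.0) has moves -a-> m3, -b-> m4
  m2 = a.(c.c.0 + b.0) has moves -a-> m5
  m3 = 0 | (0 + 0) | ((0 + 0) | b.0) has moves -b-> m6
  m4 = a.0 | (0 + 0) | ((0 + 0) | 0) has moves -a-> m6
  m5 = c.c.0 + b.0 has moves -b-> m7, -c-> m8
  m6 = 0 | (0 + 0) | ((0 + 0) | 0) has moves ·
  m7 = 0 has moves ·
  m8 = c.0 has moves -c-> m7
Reachable graph of Q (9 states):
  n0 = b.a.c.c.0 + a.(a.0 | (0 + 0) | ((0 + 0) | b.0)) has moves -a-> n1, -b-> n2
  n1 = a.0 | (0 + 0) | ((0 + 0) | b.0) has moves -a-> n3, -b-> n4
  n2 = a.c.c.0 has moves -a-> n5
  n3 = 0 | (0 + 0) | ((0 + 0) | b.0) has moves -b-> n6
  n4 = a.0 | (0 + 0) | ((0 + 0) | 0) has moves -a-> n6
  n5 = c.c.0 has moves -c-> n7
  n6 = 0 | (0 + 0) | ((0 + 0) | 0) has moves ·
  n7 = c.0 has moves -c-> n8
  n8 = 0 has moves ·
Partition-refinement fixed point:
  B0 = {m0}
  B1 = {m1, n1}
  B2 = {m3, n3}
  B3 = {m6, m7, n6, n8}
  B4 = {m4, n4}
  B5 = {m2}
  B6 = {m5}
  B7 = {m8, n7}
  B8 = {n0}
  B9 = {n2}
  B10 = {n5}
m0 ∈ B0, n0 ∈ B8 → different blocks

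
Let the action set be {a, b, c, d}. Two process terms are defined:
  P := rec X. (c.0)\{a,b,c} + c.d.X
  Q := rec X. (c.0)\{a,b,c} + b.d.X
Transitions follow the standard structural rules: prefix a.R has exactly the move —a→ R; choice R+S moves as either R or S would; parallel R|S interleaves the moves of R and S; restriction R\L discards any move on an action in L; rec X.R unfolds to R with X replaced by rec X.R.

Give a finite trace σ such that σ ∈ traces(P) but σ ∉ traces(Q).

c

P's transition system — 2 states:
  p0 = rec X. (c.0)\{a,b,c} + c.d.X → —c→ p1
  p1 = d.(rec X. (c.0)\{a,b,c} + c.d.X) → —d→ p0
Q's transition system — 2 states:
  q0 = rec X. (c.0)\{a,b,c} + b.d.X → —b→ q1
  q1 = d.(rec X. (c.0)\{a,b,c} + b.d.X) → —d→ q0
Run σ = ⟨c⟩ on P: start {p0}
  after c @ step 1: {p1}
  ✓ P
Run σ = ⟨c⟩ on Q: start {q0}
  after c @ step 1: ∅  — Q cannot continue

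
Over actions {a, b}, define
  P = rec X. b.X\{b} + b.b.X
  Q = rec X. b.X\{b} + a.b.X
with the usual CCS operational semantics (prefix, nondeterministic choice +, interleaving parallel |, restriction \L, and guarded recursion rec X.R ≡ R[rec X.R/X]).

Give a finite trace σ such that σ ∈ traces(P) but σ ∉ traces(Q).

Reachable graph of P (3 states):
  p0 = rec X. b.X\{b} + b.b.X ⊢ =b=> p1, =b=> p2
  p1 = (rec X. b.X\{b} + b.b.X)\{b} ⊢ stopped
  p2 = b.(rec X. b.X\{b} + b.b.X) ⊢ =b=> p0
Reachable graph of Q (4 states):
  q0 = rec X. b.X\{b} + a.b.X ⊢ =a=> q1, =b=> q2
  q1 = b.(rec X. b.X\{b} + a.b.X) ⊢ =b=> q0
  q2 = (rec X. b.X\{b} + a.b.X)\{b} ⊢ =a=> q3
  q3 = (b.(rec X. b.X\{b} + a.b.X))\{b} ⊢ stopped
Executing bb from P (initial set {p0}):
  step 1 (b): {p1, p2}
  step 2 (b): {p0}
  P completes σ.
Executing bb from Q (initial set {q0}):
  step 1 (b): {q2}
  step 2 (b): ∅ (Q stuck)

bb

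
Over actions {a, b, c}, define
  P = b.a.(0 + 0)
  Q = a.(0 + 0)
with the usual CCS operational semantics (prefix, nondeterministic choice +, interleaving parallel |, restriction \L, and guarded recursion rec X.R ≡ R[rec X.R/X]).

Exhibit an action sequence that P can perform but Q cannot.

Reachable graph of P (3 states):
  m0 = b.a.(0 + 0) ⊢ ··b··> m1
  m1 = a.(0 + 0) ⊢ ··a··> m2
  m2 = 0 + 0 ⊢ ∅
Reachable graph of Q (2 states):
  n0 = a.(0 + 0) ⊢ ··a··> n1
  n1 = 0 + 0 ⊢ ∅
Executing b from P (initial set {m0}):
  step 1 (b): {m1}
  P completes σ.
Executing b from Q (initial set {n0}):
  step 1 (b): no successor for Q

b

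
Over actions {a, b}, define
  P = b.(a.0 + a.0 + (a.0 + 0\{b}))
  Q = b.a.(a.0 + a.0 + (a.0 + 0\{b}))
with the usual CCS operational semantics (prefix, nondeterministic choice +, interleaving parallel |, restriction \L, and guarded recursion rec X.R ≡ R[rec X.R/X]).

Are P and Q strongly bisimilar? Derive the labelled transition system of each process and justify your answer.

P's transition system — 3 states:
  s0 = b.(a.0 + a.0 + (a.0 + 0\{b})) → -b-> s1
  s1 = a.0 + a.0 + (a.0 + 0\{b}) → -a-> s2
  s2 = 0 → stopped
Q's transition system — 4 states:
  t0 = b.a.(a.0 + a.0 + (a.0 + 0\{b})) → -b-> t1
  t1 = a.(a.0 + a.0 + (a.0 + 0\{b})) → -a-> t2
  t2 = a.0 + a.0 + (a.0 + 0\{b}) → -a-> t3
  t3 = 0 → stopped
Bisimilarity quotient blocks:
  B0 = {s0}
  B1 = {s1, t2}
  B2 = {s2, t3}
  B3 = {t0}
  B4 = {t1}
s0 ∈ B0, t0 ∈ B3 → different blocks

not bisimilar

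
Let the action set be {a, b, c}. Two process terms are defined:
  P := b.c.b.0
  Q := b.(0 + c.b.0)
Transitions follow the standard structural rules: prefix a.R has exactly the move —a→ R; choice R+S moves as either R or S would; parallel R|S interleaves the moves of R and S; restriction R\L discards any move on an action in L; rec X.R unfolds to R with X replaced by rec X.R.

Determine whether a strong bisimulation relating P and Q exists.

P ~ Q

P's transition system — 4 states:
  s0 = b.c.b.0 :: —b→ s1
  s1 = c.b.0 :: —c→ s2
  s2 = b.0 :: —b→ s3
  s3 = 0 :: ∅
Q's transition system — 4 states:
  t0 = b.(0 + c.b.0) :: —b→ t1
  t1 = 0 + c.b.0 :: —c→ t2
  t2 = b.0 :: —b→ t3
  t3 = 0 :: ∅
Partition-refinement fixed point:
  B0 = {s0, t0}
  B1 = {s1, t1}
  B2 = {s2, t2}
  B3 = {s3, t3}
s0 ∈ B0, t0 ∈ B0 → same block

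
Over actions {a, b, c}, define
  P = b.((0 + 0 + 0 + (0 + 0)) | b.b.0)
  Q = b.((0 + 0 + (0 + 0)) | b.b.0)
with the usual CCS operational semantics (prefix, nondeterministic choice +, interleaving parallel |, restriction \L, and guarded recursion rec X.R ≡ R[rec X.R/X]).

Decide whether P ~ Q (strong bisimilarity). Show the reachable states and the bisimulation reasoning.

YES

LTS(P): 4 reachable states
  p0 = b.((0 + 0 + 0 + (0 + 0)) | b.b.0) :: ··b··> p1
  p1 = (0 + 0 + 0 + (0 + 0)) | b.b.0 :: ··b··> p2
  p2 = (0 + 0 + 0 + (0 + 0)) | b.0 :: ··b··> p3
  p3 = (0 + 0 + 0 + (0 + 0)) | 0 :: (no moves)
LTS(Q): 4 reachable states
  q0 = b.((0 + 0 + (0 + 0)) | b.b.0) :: ··b··> q1
  q1 = (0 + 0 + (0 + 0)) | b.b.0 :: ··b··> q2
  q2 = (0 + 0 + (0 + 0)) | b.0 :: ··b··> q3
  q3 = (0 + 0 + (0 + 0)) | 0 :: (no moves)
Coarsest stable partition (strong bisimilarity classes):
  B0 = {p0, q0}
  B1 = {p1, q1}
  B2 = {p2, q2}
  B3 = {p3, q3}
p0 ∈ B0, q0 ∈ B0 → same block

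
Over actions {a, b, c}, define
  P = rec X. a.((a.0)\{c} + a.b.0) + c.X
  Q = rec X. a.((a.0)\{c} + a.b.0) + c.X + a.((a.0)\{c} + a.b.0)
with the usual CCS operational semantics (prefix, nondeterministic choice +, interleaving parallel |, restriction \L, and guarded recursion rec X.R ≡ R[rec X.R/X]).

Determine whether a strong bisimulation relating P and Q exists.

YES

P's transition system — 5 states:
  u0 = rec X. a.((a.0)\{c} + a.b.0) + c.X → -a-> u1, -c-> u0
  u1 = (a.0)\{c} + a.b.0 → -a-> u2, -a-> u3
  u2 = 0\{c} → ·
  u3 = b.0 → -b-> u4
  u4 = 0 → ·
Q's transition system — 5 states:
  v0 = rec X. a.((a.0)\{c} + a.b.0) + c.X + a.((a.0)\{c} + a.b.0) → -a-> v1, -c-> v0
  v1 = (a.0)\{c} + a.b.0 → -a-> v2, -a-> v3
  v2 = 0\{c} → ·
  v3 = b.0 → -b-> v4
  v4 = 0 → ·
Partition-refinement fixed point:
  B0 = {u0, v0}
  B1 = {u1, v1}
  B2 = {u3, v3}
  B3 = {u2, u4, v2, v4}
u0 ∈ B0, v0 ∈ B0 → same block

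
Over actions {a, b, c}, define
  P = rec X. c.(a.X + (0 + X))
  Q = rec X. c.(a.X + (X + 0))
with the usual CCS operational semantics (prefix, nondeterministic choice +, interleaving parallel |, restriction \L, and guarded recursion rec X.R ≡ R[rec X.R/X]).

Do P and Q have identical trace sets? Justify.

LTS(P): 2 reachable states
  p0 = rec X. c.(a.X + (0 + X)) → =c=> p1
  p1 = a.(rec X. c.(a.X + (0 + X))) + (0 + (rec X. c.(a.X + (0 + X)))) → =a=> p0, =c=> p1
LTS(Q): 2 reachable states
  q0 = rec X. c.(a.X + (X + 0)) → =c=> q1
  q1 = a.(rec X. c.(a.X + (X + 0))) + ((rec X. c.(a.X + (X + 0))) + 0) → =a=> q0, =c=> q1
Coarsest stable partition (strong bisimilarity classes):
  B0 = {p0, q0}
  B1 = {p1, q1}
p0 ∈ B0, q0 ∈ B0 → same block
Bisimilar ⇒ trace-equivalent.

trace-equivalent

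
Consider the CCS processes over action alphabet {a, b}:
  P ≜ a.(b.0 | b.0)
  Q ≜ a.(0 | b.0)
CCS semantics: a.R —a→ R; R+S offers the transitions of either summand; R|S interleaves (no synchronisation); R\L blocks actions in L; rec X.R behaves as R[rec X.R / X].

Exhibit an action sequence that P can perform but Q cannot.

abb

Reachable graph of P (5 states):
  p0 = a.(b.0 | b.0) | —a→ p1
  p1 = b.0 | b.0 | —b→ p2, —b→ p3
  p2 = 0 | b.0 | —b→ p4
  p3 = b.0 | 0 | —b→ p4
  p4 = 0 | 0 | (no moves)
Reachable graph of Q (3 states):
  q0 = a.(0 | b.0) | —a→ q1
  q1 = 0 | b.0 | —b→ q2
  q2 = 0 | 0 | (no moves)
Executing abb from P (initial set {p0}):
  after a @ step 1: {p1}
  after b @ step 2: {p2, p3}
  after b @ step 3: {p4}
  ✓ P
Executing abb from Q (initial set {q0}):
  after a @ step 1: {q1}
  after b @ step 2: {q2}
  after b @ step 3: no successor for Q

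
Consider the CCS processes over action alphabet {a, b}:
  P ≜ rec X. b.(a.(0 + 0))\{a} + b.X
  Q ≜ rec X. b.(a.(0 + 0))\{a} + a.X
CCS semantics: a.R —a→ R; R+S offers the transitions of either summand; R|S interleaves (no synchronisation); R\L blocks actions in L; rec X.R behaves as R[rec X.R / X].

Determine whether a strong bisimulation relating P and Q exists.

LTS(P): 2 reachable states
  p0 = rec X. b.(a.(0 + 0))\{a} + b.X :: —b→ p0, —b→ p1
  p1 = (a.(0 + 0))\{a} :: ∅
LTS(Q): 2 reachable states
  q0 = rec X. b.(a.(0 + 0))\{a} + a.X :: —a→ q0, —b→ q1
  q1 = (a.(0 + 0))\{a} :: ∅
Bisimilarity quotient blocks:
  B0 = {p0}
  B1 = {p1, q1}
  B2 = {q0}
p0 ∈ B0, q0 ∈ B2 → different blocks

not bisimilar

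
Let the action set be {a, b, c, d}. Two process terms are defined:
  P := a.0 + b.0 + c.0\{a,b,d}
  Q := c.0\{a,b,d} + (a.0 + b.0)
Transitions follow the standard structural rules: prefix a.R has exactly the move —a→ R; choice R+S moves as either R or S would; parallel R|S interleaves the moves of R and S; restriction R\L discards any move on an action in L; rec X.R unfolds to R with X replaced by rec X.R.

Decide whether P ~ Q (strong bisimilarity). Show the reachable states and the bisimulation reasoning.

P ~ Q

P's transition system — 3 states:
  p0 = a.0 + b.0 + c.0\{a,b,d} | --a--▸ p1, --b--▸ p1, --c--▸ p2
  p1 = 0 | (no moves)
  p2 = 0\{a,b,d} | (no moves)
Q's transition system — 3 states:
  q0 = c.0\{a,b,d} + (a.0 + b.0) | --a--▸ q1, --b--▸ q1, --c--▸ q2
  q1 = 0 | (no moves)
  q2 = 0\{a,b,d} | (no moves)
Partition-refinement fixed point:
  B0 = {p0, q0}
  B1 = {p1, p2, q1, q2}
p0 ∈ B0, q0 ∈ B0 → same block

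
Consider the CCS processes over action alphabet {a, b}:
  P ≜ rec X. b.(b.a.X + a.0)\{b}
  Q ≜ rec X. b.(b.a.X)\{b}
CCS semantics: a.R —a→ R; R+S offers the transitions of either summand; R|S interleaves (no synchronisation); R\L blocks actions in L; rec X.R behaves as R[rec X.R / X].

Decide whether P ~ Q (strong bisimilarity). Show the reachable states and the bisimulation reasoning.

P's transition system — 3 states:
  p0 = rec X. b.(b.a.X + a.0)\{b} has moves --b--▸ p1
  p1 = (b.a.(rec X. b.(b.a.X + a.0)\{b}) + a.0)\{b} has moves --a--▸ p2
  p2 = 0\{b} has moves stopped
Q's transition system — 2 states:
  q0 = rec X. b.(b.a.X)\{b} has moves --b--▸ q1
  q1 = (b.a.(rec X. b.(b.a.X)\{b}))\{b} has moves stopped
Bisimilarity quotient blocks:
  B0 = {p0}
  B1 = {p1}
  B2 = {p2, q1}
  B3 = {q0}
p0 ∈ B0, q0 ∈ B3 → different blocks

NO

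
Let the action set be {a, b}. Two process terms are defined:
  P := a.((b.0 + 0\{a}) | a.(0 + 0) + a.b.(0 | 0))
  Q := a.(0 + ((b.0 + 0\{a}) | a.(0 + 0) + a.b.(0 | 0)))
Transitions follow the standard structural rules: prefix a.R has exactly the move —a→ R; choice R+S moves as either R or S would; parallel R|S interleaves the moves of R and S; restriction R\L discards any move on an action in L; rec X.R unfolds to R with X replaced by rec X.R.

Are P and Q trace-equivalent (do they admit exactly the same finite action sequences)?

Reachable graph of P (7 states):
  p0 = a.((b.0 + 0\{a}) | a.(0 + 0) + a.b.(0 | 0)) has moves —a→ p1
  p1 = (b.0 + 0\{a}) | a.(0 + 0) + a.b.(0 | 0) has moves —a→ p2, —a→ p3, —b→ p4
  p2 = (b.0 + 0\{a}) | (0 + 0) has moves —b→ p5
  p3 = b.(0 | 0) has moves —b→ p6
  p4 = 0 | a.(0 + 0) has moves —a→ p5
  p5 = 0 | (0 + 0) has moves ∅
  p6 = 0 | 0 has moves ∅
Reachable graph of Q (7 states):
  q0 = a.(0 + ((b.0 + 0\{a}) | a.(0 + 0) + a.b.(0 | 0))) has moves —a→ q1
  q1 = 0 + ((b.0 + 0\{a}) | a.(0 + 0) + a.b.(0 | 0)) has moves —a→ q2, —a→ q3, —b→ q4
  q2 = (b.0 + 0\{a}) | (0 + 0) has moves —b→ q5
  q3 = b.(0 | 0) has moves —b→ q6
  q4 = 0 | a.(0 + 0) has moves —a→ q5
  q5 = 0 | (0 + 0) has moves ∅
  q6 = 0 | 0 has moves ∅
Partition-refinement fixed point:
  B0 = {p0, q0}
  B1 = {p1, q1}
  B2 = {p2, p3, q2, q3}
  B3 = {p5, p6, q5, q6}
  B4 = {p4, q4}
p0 ∈ B0, q0 ∈ B0 → same block
Bisimilar ⇒ trace-equivalent.

YES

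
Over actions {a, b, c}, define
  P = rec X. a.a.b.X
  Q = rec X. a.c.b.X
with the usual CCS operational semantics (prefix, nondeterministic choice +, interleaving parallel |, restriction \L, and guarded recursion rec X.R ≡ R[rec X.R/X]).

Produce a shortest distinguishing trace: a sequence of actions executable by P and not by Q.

aa

Reachable graph of P (3 states):
  u0 = rec X. a.a.b.X ⊢ —a→ u1
  u1 = a.b.(rec X. a.a.b.X) ⊢ —a→ u2
  u2 = b.(rec X. a.a.b.X) ⊢ —b→ u0
Reachable graph of Q (3 states):
  v0 = rec X. a.c.b.X ⊢ —a→ v1
  v1 = c.b.(rec X. a.c.b.X) ⊢ —c→ v2
  v2 = b.(rec X. a.c.b.X) ⊢ —b→ v0
Trace ⟨aa⟩ through P, begin at {u0}:
  [1] a ⇒ {u1}
  [2] a ⇒ {u2}
  ✓ P
Trace ⟨aa⟩ through Q, begin at {v0}:
  [1] a ⇒ {v1}
  [2] a ⇒ no successor for Q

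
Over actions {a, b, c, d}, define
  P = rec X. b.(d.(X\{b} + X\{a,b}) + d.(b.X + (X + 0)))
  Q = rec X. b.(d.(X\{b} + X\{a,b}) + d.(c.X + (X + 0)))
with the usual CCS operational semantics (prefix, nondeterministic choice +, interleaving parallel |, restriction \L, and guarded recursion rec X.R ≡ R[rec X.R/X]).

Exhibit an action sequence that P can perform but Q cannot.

bdbb

Reachable graph of P (4 states):
  s0 = rec X. b.(d.(X\{b} + X\{a,b}) + d.(b.X + (X + 0))) ⊢ --b--▸ s1
  s1 = d.((rec X. b.(d.(X\{b} + X\{a,b}) + d.(b.X + (X + 0))))\{b} + (rec X. b.(d.(X\{b} + X\{a,b}) + d.(b.X + (X + 0))))\{a,b}) + d.(b.(rec X. b.(d.(X\{b} + X\{a,b}) + d.(b.X + (X + 0)))) + ((rec X. b.(d.(X\{b} + X\{a,b}) + d.(b.X + (X + 0)))) + 0)) ⊢ --d--▸ s2, --d--▸ s3
  s2 = (rec X. b.(d.(X\{b} + X\{a,b}) + d.(b.X + (X + 0))))\{b} + (rec X. b.(d.(X\{b} + X\{a,b}) + d.(b.X + (X + 0))))\{a,b} ⊢ stopped
  s3 = b.(rec X. b.(d.(X\{b} + X\{a,b}) + d.(b.X + (X + 0)))) + ((rec X. b.(d.(X\{b} + X\{a,b}) + d.(b.X + (X + 0)))) + 0) ⊢ --b--▸ s0, --b--▸ s1
Reachable graph of Q (4 states):
  t0 = rec X. b.(d.(X\{b} + X\{a,b}) + d.(c.X + (X + 0))) ⊢ --b--▸ t1
  t1 = d.((rec X. b.(d.(X\{b} + X\{a,b}) + d.(c.X + (X + 0))))\{b} + (rec X. b.(d.(X\{b} + X\{a,b}) + d.(c.X + (X + 0))))\{a,b}) + d.(c.(rec X. b.(d.(X\{b} + X\{a,b}) + d.(c.X + (X + 0)))) + ((rec X. b.(d.(X\{b} + X\{a,b}) + d.(c.X + (X + 0)))) + 0)) ⊢ --d--▸ t2, --d--▸ t3
  t2 = (rec X. b.(d.(X\{b} + X\{a,b}) + d.(c.X + (X + 0))))\{b} + (rec X. b.(d.(X\{b} + X\{a,b}) + d.(c.X + (X + 0))))\{a,b} ⊢ stopped
  t3 = c.(rec X. b.(d.(X\{b} + X\{a,b}) + d.(c.X + (X + 0)))) + ((rec X. b.(d.(X\{b} + X\{a,b}) + d.(c.X + (X + 0)))) + 0) ⊢ --b--▸ t1, --c--▸ t0
Executing bdbb from P (initial set {s0}):
  step 1 (b): {s1}
  step 2 (d): {s2, s3}
  step 3 (b): {s0, s1}
  step 4 (b): {s1}
  P completes σ.
Executing bdbb from Q (initial set {t0}):
  step 1 (b): {t1}
  step 2 (d): {t2, t3}
  step 3 (b): {t1}
  step 4 (b): ∅  — Q cannot continue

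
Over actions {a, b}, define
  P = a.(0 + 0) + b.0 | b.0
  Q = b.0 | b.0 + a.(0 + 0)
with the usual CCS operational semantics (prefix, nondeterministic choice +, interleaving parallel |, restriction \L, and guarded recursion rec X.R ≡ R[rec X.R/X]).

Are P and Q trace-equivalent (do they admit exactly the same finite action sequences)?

Reachable graph of P (5 states):
  u0 = a.(0 + 0) + b.0 | b.0 has moves ··a··> u1, ··b··> u2, ··b··> u3
  u1 = 0 + 0 has moves ∅
  u2 = 0 | b.0 has moves ··b··> u4
  u3 = b.0 | 0 has moves ··b··> u4
  u4 = 0 | 0 has moves ∅
Reachable graph of Q (5 states):
  v0 = b.0 | b.0 + a.(0 + 0) has moves ··a··> v1, ··b··> v2, ··b··> v3
  v1 = 0 + 0 has moves ∅
  v2 = 0 | b.0 has moves ··b··> v4
  v3 = b.0 | 0 has moves ··b··> v4
  v4 = 0 | 0 has moves ∅
Coarsest stable partition (strong bisimilarity classes):
  B0 = {u0, v0}
  B1 = {u1, u4, v1, v4}
  B2 = {u2, u3, v2, v3}
u0 ∈ B0, v0 ∈ B0 → same block
Bisimilar ⇒ trace-equivalent.

trace-equivalent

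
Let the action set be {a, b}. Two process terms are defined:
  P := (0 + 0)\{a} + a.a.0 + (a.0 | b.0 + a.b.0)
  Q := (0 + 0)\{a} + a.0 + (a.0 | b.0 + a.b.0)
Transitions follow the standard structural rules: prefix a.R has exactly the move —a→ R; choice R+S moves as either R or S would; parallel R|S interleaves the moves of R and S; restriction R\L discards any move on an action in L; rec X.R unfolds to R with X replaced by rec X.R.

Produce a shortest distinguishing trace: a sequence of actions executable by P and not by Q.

P's transition system — 7 states:
  m0 = (0 + 0)\{a} + a.a.0 + (a.0 | b.0 + a.b.0) :: =a=> m1, =a=> m2, =a=> m3, =b=> m4
  m1 = 0 | b.0 :: =b=> m5
  m2 = a.0 :: =a=> m6
  m3 = b.0 :: =b=> m6
  m4 = a.0 | 0 :: =a=> m5
  m5 = 0 | 0 :: ·
  m6 = 0 :: ·
Q's transition system — 6 states:
  n0 = (0 + 0)\{a} + a.0 + (a.0 | b.0 + a.b.0) :: =a=> n1, =a=> n2, =a=> n3, =b=> n4
  n1 = 0 :: ·
  n2 = 0 | b.0 :: =b=> n5
  n3 = b.0 :: =b=> n1
  n4 = a.0 | 0 :: =a=> n5
  n5 = 0 | 0 :: ·
Trace ⟨aa⟩ through P, begin at {m0}:
  step 1 (a): {m1, m2, m3}
  step 2 (a): {m6}
  — P admits the full trace.
Trace ⟨aa⟩ through Q, begin at {n0}:
  step 1 (a): {n1, n2, n3}
  step 2 (a): ∅ (Q stuck)

aa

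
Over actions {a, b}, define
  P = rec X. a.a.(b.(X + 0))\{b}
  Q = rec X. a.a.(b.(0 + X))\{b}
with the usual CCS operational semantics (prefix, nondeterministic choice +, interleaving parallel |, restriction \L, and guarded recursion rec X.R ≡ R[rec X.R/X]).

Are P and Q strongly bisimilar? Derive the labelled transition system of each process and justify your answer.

P ~ Q

P's transition system — 3 states:
  u0 = rec X. a.a.(b.(X + 0))\{b} → -a-> u1
  u1 = a.(b.((rec X. a.a.(b.(X + 0))\{b}) + 0))\{b} → -a-> u2
  u2 = (b.((rec X. a.a.(b.(X + 0))\{b}) + 0))\{b} → stopped
Q's transition system — 3 states:
  v0 = rec X. a.a.(b.(0 + X))\{b} → -a-> v1
  v1 = a.(b.(0 + (rec X. a.a.(b.(0 + X))\{b})))\{b} → -a-> v2
  v2 = (b.(0 + (rec X. a.a.(b.(0 + X))\{b})))\{b} → stopped
Coarsest stable partition (strong bisimilarity classes):
  B0 = {u0, v0}
  B1 = {u1, v1}
  B2 = {u2, v2}
u0 ∈ B0, v0 ∈ B0 → same block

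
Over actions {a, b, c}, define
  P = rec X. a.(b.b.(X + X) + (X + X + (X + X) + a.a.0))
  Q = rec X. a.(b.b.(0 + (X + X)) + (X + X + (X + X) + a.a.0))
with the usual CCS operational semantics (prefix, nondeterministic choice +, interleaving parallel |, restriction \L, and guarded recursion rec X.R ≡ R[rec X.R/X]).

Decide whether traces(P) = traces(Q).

LTS(P): 6 reachable states
  m0 = rec X. a.(b.b.(X + X) + (X + X + (X + X) + a.a.0)) | -a-> m1
  m1 = b.b.((rec X. a.(b.b.(X + X) + (X + X + (X + X) + a.a.0))) + (rec X. a.(b.b.(X + X) + (X + X + (X + X) + a.a.0)))) + ((rec X. a.(b.b.(X + X) + (X + X + (X + X) + a.a.0))) + (rec X. a.(b.b.(X + X) + (X + X + (X + X) + a.a.0))) + ((rec X. a.(b.b.(X + X) + (X + X + (X + X) + a.a.0))) + (rec X. a.(b.b.(X + X) + (X + X + (X + X) + a.a.0)))) + a.a.0) | -a-> m1, -a-> m2, -b-> m3
  m2 = a.0 | -a-> m4
  m3 = b.((rec X. a.(b.b.(X + X) + (X + X + (X + X) + a.a.0))) + (rec X. a.(b.b.(X + X) + (X + X + (X + X) + a.a.0)))) | -b-> m5
  m4 = 0 | deadlocked
  m5 = (rec X. a.(b.b.(X + X) + (X + X + (X + X) + a.a.0))) + (rec X. a.(b.b.(X + X) + (X + X + (X + X) + a.a.0))) | -a-> m1
LTS(Q): 6 reachable states
  n0 = rec X. a.(b.b.(0 + (X + X)) + (X + X + (X + X) + a.a.0)) | -a-> n1
  n1 = b.b.(0 + ((rec X. a.(b.b.(0 + (X + X)) + (X + X + (X + X) + a.a.0))) + (rec X. a.(b.b.(0 + (X + X)) + (X + X + (X + X) + a.a.0))))) + ((rec X. a.(b.b.(0 + (X + X)) + (X + X + (X + X) + a.a.0))) + (rec X. a.(b.b.(0 + (X + X)) + (X + X + (X + X) + a.a.0))) + ((rec X. a.(b.b.(0 + (X + X)) + (X + X + (X + X) + a.a.0))) + (rec X. a.(b.b.(0 + (X + X)) + (X + X + (X + X) + a.a.0)))) + a.a.0) | -a-> n1, -a-> n2, -b-> n3
  n2 = a.0 | -a-> n4
  n3 = b.(0 + ((rec X. a.(b.b.(0 + (X + X)) + (X + X + (X + X) + a.a.0))) + (rec X. a.(b.b.(0 + (X + X)) + (X + X + (X + X) + a.a.0))))) | -b-> n5
  n4 = 0 | deadlocked
  n5 = 0 + ((rec X. a.(b.b.(0 + (X + X)) + (X + X + (X + X) + a.a.0))) + (rec X. a.(b.b.(0 + (X + X)) + (X + X + (X + X) + a.a.0)))) | -a-> n1
Coarsest stable partition (strong bisimilarity classes):
  B0 = {m0, m5, n0, n5}
  B1 = {m1, n1}
  B2 = {m3, n3}
  B3 = {m2, n2}
  B4 = {m4, n4}
m0 ∈ B0, n0 ∈ B0 → same block
Bisimilar ⇒ trace-equivalent.

traces(P) = traces(Q)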